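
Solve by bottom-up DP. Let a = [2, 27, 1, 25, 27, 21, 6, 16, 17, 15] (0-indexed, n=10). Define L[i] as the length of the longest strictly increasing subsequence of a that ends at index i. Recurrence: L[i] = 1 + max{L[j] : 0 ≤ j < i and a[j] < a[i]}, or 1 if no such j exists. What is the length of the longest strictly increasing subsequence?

   i    0    1    2    3    4    5    6    7    8    9
a[i]    2   27    1   25   27   21    6   16   17   15
L[i]    1    2    1    2    3    2    2    3    4    3

4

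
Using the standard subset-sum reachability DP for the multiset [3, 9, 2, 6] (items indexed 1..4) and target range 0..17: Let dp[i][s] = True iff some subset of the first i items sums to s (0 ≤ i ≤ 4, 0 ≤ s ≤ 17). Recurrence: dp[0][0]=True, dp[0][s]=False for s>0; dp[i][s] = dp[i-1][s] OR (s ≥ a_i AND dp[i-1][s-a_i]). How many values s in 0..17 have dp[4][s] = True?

12

i\s   0   1   2   3   4   5   6   7   8   9  10  11  12  13  14  15  16  17
  0   T   F   F   F   F   F   F   F   F   F   F   F   F   F   F   F   F   F
  1   T   F   F   T   F   F   F   F   F   F   F   F   F   F   F   F   F   F
  2   T   F   F   T   F   F   F   F   F   T   F   F   T   F   F   F   F   F
  3   T   F   T   T   F   T   F   F   F   T   F   T   T   F   T   F   F   F
  4   T   F   T   T   F   T   T   F   T   T   F   T   T   F   T   T   F   T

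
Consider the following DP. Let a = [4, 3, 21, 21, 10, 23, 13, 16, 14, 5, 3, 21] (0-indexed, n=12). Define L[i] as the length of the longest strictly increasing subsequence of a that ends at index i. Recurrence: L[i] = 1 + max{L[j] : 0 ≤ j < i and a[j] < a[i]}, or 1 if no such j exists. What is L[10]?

   i    0    1    2    3    4    5    6    7    8    9   10   11
a[i]    4    3   21   21   10   23   13   16   14    5    3   21
L[i]    1    1    2    2    2    3    3    4    4    2    1    5

1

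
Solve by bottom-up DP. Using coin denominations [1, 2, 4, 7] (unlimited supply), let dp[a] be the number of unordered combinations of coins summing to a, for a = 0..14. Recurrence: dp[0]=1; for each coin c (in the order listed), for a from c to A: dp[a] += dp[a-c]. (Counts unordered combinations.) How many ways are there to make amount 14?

after  coin     0     1     2     3     4     5     6     7     8     9    10    11    12    13    14
          1     1     1     1     1     1     1     1     1     1     1     1     1     1     1     1
          2     1     1     2     2     3     3     4     4     5     5     6     6     7     7     8
          4     1     1     2     2     4     4     6     6     9     9    12    12    16    16    20
          7     1     1     2     2     4     4     6     7    10    11    14    16    20    22    27

27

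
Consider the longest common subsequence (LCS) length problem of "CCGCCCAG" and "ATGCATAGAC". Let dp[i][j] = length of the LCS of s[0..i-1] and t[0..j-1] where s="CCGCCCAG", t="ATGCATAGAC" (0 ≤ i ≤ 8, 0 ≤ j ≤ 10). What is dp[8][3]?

   ''  A  T  G  C  A  T  A  G  A  C
''  0  0  0  0  0  0  0  0  0  0  0
 C  0  0  0  0  1  1  1  1  1  1  1
 C  0  0  0  0  1  1  1  1  1  1  2
 G  0  0  0  1  1  1  1  1  2  2  2
 C  0  0  0  1  2  2  2  2  2  2  3
 C  0  0  0  1  2  2  2  2  2  2  3
 C  0  0  0  1  2  2  2  2  2  2  3
 A  0  1  1  1  2  3  3  3  3  3  3
 G  0  1  1  2  2  3  3  3  4  4  4

2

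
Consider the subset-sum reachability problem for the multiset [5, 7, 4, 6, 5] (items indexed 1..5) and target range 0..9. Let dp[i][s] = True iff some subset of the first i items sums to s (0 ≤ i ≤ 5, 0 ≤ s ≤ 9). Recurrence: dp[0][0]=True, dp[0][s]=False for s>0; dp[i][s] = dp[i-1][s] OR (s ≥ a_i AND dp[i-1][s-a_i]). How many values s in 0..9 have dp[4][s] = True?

i\s   0   1   2   3   4   5   6   7   8   9
  0   T   F   F   F   F   F   F   F   F   F
  1   T   F   F   F   F   T   F   F   F   F
  2   T   F   F   F   F   T   F   T   F   F
  3   T   F   F   F   T   T   F   T   F   T
  4   T   F   F   F   T   T   T   T   F   T
  5   T   F   F   F   T   T   T   T   F   T

6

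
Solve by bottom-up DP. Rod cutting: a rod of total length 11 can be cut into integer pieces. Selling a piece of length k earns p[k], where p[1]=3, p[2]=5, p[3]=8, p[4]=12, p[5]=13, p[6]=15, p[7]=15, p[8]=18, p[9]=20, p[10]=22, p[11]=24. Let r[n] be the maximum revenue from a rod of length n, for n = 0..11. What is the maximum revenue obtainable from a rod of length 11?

   n    0    1    2    3    4    5    6    7    8    9   10   11
r[n]    0    3    6    9   12   15   18   21   24   27   30   33

33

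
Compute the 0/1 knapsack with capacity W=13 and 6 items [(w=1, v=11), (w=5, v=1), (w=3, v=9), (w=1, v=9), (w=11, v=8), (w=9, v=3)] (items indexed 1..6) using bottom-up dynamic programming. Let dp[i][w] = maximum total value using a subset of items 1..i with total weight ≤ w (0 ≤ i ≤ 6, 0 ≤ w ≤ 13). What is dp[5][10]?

30

i\w   0   1   2   3   4   5   6   7   8   9  10  11  12  13
  0   0   0   0   0   0   0   0   0   0   0   0   0   0   0
  1   0  11  11  11  11  11  11  11  11  11  11  11  11  11
  2   0  11  11  11  11  11  12  12  12  12  12  12  12  12
  3   0  11  11  11  20  20  20  20  20  21  21  21  21  21
  4   0  11  20  20  20  29  29  29  29  29  30  30  30  30
  5   0  11  20  20  20  29  29  29  29  29  30  30  30  30
  6   0  11  20  20  20  29  29  29  29  29  30  30  30  30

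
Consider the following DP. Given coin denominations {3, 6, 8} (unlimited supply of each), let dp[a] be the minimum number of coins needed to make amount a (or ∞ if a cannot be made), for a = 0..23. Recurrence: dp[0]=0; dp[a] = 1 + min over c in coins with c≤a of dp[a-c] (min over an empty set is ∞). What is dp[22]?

3

 a  0  1  2  3  4  5  6  7  8  9 10 11 12 13 14 15 16 17 18 19 20 21 22 23
dp  0  -  -  1  -  -  1  -  1  2  -  2  2  -  2  3  2  3  3  3  3  4  3  4
(- denotes ∞ / unreachable)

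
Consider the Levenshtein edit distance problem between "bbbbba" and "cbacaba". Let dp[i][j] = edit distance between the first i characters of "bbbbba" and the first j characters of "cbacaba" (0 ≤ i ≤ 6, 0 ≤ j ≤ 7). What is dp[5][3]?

   ''  c  b  a  c  a  b  a
''  0  1  2  3  4  5  6  7
 b  1  1  1  2  3  4  5  6
 b  2  2  1  2  3  4  4  5
 b  3  3  2  2  3  4  4  5
 b  4  4  3  3  3  4  4  5
 b  5  5  4  4  4  4  4  5
 a  6  6  5  4  5  4  5  4

4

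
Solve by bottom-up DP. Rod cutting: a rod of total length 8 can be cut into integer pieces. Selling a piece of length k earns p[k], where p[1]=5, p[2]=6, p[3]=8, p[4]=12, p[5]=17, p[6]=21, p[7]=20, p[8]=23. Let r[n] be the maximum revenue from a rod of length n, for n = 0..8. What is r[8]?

40

   n    0    1    2    3    4    5    6    7    8
r[n]    0    5   10   15   20   25   30   35   40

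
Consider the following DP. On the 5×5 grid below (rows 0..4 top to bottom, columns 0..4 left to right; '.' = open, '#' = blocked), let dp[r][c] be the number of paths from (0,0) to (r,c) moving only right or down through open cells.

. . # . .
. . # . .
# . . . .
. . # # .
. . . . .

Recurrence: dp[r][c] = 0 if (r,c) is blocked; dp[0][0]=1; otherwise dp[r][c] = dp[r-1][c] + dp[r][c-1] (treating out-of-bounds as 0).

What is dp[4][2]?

r\c   0   1   2   3   4
  0   1   1   0   0   0
  1   1   2   0   0   0
  2   0   2   2   2   2
  3   0   2   0   0   2
  4   0   2   2   2   4

2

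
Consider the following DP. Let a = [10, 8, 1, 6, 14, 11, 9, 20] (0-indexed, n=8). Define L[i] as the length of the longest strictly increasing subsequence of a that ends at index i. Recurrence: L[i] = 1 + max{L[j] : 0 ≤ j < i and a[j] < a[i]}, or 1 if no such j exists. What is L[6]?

3

   i    0    1    2    3    4    5    6    7
a[i]   10    8    1    6   14   11    9   20
L[i]    1    1    1    2    3    3    3    4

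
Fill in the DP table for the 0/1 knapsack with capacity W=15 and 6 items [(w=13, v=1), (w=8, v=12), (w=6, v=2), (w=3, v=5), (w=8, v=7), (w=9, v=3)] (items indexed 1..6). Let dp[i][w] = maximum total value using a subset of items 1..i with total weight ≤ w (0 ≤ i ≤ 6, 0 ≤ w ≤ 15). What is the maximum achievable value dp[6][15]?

17

i\w   0   1   2   3   4   5   6   7   8   9  10  11  12  13  14  15
  0   0   0   0   0   0   0   0   0   0   0   0   0   0   0   0   0
  1   0   0   0   0   0   0   0   0   0   0   0   0   0   1   1   1
  2   0   0   0   0   0   0   0   0  12  12  12  12  12  12  12  12
  3   0   0   0   0   0   0   2   2  12  12  12  12  12  12  14  14
  4   0   0   0   5   5   5   5   5  12  12  12  17  17  17  17  17
  5   0   0   0   5   5   5   5   5  12  12  12  17  17  17  17  17
  6   0   0   0   5   5   5   5   5  12  12  12  17  17  17  17  17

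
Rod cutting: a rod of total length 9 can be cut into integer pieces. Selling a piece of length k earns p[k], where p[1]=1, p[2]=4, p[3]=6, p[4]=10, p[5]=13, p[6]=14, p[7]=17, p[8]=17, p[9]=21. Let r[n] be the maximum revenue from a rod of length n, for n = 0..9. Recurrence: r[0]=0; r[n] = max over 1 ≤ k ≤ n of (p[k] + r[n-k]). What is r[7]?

17

   n    0    1    2    3    4    5    6    7    8    9
r[n]    0    1    4    6   10   13   14   17   20   23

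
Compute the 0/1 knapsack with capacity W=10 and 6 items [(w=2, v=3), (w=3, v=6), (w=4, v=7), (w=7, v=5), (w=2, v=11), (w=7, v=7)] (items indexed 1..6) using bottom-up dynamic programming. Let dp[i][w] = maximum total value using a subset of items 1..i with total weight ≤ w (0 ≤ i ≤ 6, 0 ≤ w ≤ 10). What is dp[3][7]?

i\w   0   1   2   3   4   5   6   7   8   9  10
  0   0   0   0   0   0   0   0   0   0   0   0
  1   0   0   3   3   3   3   3   3   3   3   3
  2   0   0   3   6   6   9   9   9   9   9   9
  3   0   0   3   6   7   9  10  13  13  16  16
  4   0   0   3   6   7   9  10  13  13  16  16
  5   0   0  11  11  14  17  18  20  21  24  24
  6   0   0  11  11  14  17  18  20  21  24  24

13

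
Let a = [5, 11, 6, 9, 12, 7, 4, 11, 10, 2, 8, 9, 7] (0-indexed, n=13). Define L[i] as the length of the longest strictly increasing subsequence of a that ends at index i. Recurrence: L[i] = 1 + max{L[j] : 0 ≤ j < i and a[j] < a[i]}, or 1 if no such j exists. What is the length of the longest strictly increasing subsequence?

   i    0    1    2    3    4    5    6    7    8    9   10   11   12
a[i]    5   11    6    9   12    7    4   11   10    2    8    9    7
L[i]    1    2    2    3    4    3    1    4    4    1    4    5    3

5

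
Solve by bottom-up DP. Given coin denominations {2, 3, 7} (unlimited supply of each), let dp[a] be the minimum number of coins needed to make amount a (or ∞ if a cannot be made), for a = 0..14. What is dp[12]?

 a  0  1  2  3  4  5  6  7  8  9 10 11 12 13 14
dp  0  -  1  1  2  2  2  1  3  2  2  3  3  3  2
(- denotes ∞ / unreachable)

3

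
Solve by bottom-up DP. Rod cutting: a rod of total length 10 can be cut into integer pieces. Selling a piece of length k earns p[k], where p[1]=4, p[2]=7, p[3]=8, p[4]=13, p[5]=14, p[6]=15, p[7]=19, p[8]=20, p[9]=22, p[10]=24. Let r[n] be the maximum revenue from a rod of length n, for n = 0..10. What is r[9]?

   n    0    1    2    3    4    5    6    7    8    9   10
r[n]    0    4    8   12   16   20   24   28   32   36   40

36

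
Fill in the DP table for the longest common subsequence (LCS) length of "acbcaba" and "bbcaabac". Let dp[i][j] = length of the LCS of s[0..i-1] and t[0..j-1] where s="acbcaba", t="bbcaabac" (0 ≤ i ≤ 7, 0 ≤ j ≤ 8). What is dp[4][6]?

   ''  b  b  c  a  a  b  a  c
''  0  0  0  0  0  0  0  0  0
 a  0  0  0  0  1  1  1  1  1
 c  0  0  0  1  1  1  1  1  2
 b  0  1  1  1  1  1  2  2  2
 c  0  1  1  2  2  2  2  2  3
 a  0  1  1  2  3  3  3  3  3
 b  0  1  2  2  3  3  4  4  4
 a  0  1  2  2  3  4  4  5  5

2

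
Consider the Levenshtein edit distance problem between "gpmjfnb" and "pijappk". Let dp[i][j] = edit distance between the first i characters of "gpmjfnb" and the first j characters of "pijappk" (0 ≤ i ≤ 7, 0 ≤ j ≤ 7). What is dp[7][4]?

5

   ''  p  i  j  a  p  p  k
''  0  1  2  3  4  5  6  7
 g  1  1  2  3  4  5  6  7
 p  2  1  2  3  4  4  5  6
 m  3  2  2  3  4  5  5  6
 j  4  3  3  2  3  4  5  6
 f  5  4  4  3  3  4  5  6
 n  6  5  5  4  4  4  5  6
 b  7  6  6  5  5  5  5  6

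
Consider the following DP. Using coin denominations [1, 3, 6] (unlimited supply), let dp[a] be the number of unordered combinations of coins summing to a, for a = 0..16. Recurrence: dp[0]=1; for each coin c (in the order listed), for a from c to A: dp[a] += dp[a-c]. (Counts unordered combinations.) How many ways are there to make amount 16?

after  coin     0     1     2     3     4     5     6     7     8     9    10    11    12    13    14    15    16
          1     1     1     1     1     1     1     1     1     1     1     1     1     1     1     1     1     1
          3     1     1     1     2     2     2     3     3     3     4     4     4     5     5     5     6     6
          6     1     1     1     2     2     2     4     4     4     6     6     6     9     9     9    12    12

12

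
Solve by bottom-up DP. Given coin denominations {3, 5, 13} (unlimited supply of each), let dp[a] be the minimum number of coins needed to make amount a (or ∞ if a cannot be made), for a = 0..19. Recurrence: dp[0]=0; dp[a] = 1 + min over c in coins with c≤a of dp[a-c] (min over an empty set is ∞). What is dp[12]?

 a  0  1  2  3  4  5  6  7  8  9 10 11 12 13 14 15 16 17 18 19
dp  0  -  -  1  -  1  2  -  2  3  2  3  4  1  4  3  2  5  2  3
(- denotes ∞ / unreachable)

4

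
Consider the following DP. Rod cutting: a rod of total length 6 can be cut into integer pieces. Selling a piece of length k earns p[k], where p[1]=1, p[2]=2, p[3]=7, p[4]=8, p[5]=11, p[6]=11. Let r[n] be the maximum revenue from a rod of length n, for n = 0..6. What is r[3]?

7

   n    0    1    2    3    4    5    6
r[n]    0    1    2    7    8   11   14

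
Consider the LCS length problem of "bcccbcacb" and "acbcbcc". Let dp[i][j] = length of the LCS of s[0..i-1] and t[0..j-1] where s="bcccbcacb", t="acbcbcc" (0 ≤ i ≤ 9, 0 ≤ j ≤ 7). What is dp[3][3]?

1

   ''  a  c  b  c  b  c  c
''  0  0  0  0  0  0  0  0
 b  0  0  0  1  1  1  1  1
 c  0  0  1  1  2  2  2  2
 c  0  0  1  1  2  2  3  3
 c  0  0  1  1  2  2  3  4
 b  0  0  1  2  2  3  3  4
 c  0  0  1  2  3  3  4  4
 a  0  1  1  2  3  3  4  4
 c  0  1  2  2  3  3  4  5
 b  0  1  2  3  3  4  4  5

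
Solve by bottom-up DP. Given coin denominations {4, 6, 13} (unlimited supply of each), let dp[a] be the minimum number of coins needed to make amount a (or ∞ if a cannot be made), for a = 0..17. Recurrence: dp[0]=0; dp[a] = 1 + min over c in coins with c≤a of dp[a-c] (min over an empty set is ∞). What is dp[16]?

3

 a  0  1  2  3  4  5  6  7  8  9 10 11 12 13 14 15 16 17
dp  0  -  -  -  1  -  1  -  2  -  2  -  2  1  3  -  3  2
(- denotes ∞ / unreachable)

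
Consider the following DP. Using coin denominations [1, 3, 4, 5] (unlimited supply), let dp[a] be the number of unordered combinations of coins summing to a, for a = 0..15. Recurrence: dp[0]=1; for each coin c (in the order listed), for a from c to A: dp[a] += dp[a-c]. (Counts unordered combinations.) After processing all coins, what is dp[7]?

6

after  coin     0     1     2     3     4     5     6     7     8     9    10    11    12    13    14    15
          1     1     1     1     1     1     1     1     1     1     1     1     1     1     1     1     1
          3     1     1     1     2     2     2     3     3     3     4     4     4     5     5     5     6
          4     1     1     1     2     3     3     4     5     6     7     8     9    11    12    13    15
          5     1     1     1     2     3     4     5     6     8    10    12    14    17    20    23    27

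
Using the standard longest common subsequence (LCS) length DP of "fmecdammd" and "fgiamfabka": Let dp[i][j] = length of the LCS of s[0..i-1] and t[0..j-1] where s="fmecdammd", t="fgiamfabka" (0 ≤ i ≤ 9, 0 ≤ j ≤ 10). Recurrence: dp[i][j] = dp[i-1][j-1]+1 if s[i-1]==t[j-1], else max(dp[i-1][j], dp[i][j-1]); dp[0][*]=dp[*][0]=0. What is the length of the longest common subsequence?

   ''  f  g  i  a  m  f  a  b  k  a
''  0  0  0  0  0  0  0  0  0  0  0
 f  0  1  1  1  1  1  1  1  1  1  1
 m  0  1  1  1  1  2  2  2  2  2  2
 e  0  1  1  1  1  2  2  2  2  2  2
 c  0  1  1  1  1  2  2  2  2  2  2
 d  0  1  1  1  1  2  2  2  2  2  2
 a  0  1  1  1  2  2  2  3  3  3  3
 m  0  1  1  1  2  3  3  3  3  3  3
 m  0  1  1  1  2  3  3  3  3  3  3
 d  0  1  1  1  2  3  3  3  3  3  3

3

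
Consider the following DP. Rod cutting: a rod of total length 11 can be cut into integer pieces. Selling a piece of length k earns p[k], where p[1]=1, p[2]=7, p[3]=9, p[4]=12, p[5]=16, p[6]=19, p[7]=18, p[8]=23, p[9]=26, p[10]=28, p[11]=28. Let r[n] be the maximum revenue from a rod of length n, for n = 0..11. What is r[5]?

   n    0    1    2    3    4    5    6    7    8    9   10   11
r[n]    0    1    7    9   14   16   21   23   28   30   35   37

16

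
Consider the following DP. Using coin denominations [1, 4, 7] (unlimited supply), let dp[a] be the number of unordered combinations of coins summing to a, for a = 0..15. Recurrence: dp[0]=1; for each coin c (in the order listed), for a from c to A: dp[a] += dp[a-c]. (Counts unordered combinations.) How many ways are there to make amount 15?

8

after  coin     0     1     2     3     4     5     6     7     8     9    10    11    12    13    14    15
          1     1     1     1     1     1     1     1     1     1     1     1     1     1     1     1     1
          4     1     1     1     1     2     2     2     2     3     3     3     3     4     4     4     4
          7     1     1     1     1     2     2     2     3     4     4     4     5     6     6     7     8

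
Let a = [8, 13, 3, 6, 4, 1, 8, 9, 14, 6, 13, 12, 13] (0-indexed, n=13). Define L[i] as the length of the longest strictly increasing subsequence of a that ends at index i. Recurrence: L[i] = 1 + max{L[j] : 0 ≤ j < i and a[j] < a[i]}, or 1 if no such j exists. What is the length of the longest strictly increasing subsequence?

6

   i    0    1    2    3    4    5    6    7    8    9   10   11   12
a[i]    8   13    3    6    4    1    8    9   14    6   13   12   13
L[i]    1    2    1    2    2    1    3    4    5    3    5    5    6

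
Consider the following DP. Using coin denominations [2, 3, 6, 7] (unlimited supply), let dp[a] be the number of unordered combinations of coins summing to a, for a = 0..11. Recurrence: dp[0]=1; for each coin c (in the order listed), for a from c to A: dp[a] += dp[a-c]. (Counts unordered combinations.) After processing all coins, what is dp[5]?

1

after  coin     0     1     2     3     4     5     6     7     8     9    10    11
          2     1     0     1     0     1     0     1     0     1     0     1     0
          3     1     0     1     1     1     1     2     1     2     2     2     2
          6     1     0     1     1     1     1     3     1     3     3     3     3
          7     1     0     1     1     1     1     3     2     3     4     4     4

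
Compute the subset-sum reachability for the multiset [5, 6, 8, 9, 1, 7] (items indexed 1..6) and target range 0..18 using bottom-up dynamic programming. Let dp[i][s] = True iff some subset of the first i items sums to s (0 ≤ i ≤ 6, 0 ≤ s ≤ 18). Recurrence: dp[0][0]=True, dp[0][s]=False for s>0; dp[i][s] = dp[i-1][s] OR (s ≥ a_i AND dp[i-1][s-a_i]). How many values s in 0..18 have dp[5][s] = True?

i\s   0   1   2   3   4   5   6   7   8   9  10  11  12  13  14  15  16  17  18
  0   T   F   F   F   F   F   F   F   F   F   F   F   F   F   F   F   F   F   F
  1   T   F   F   F   F   T   F   F   F   F   F   F   F   F   F   F   F   F   F
  2   T   F   F   F   F   T   T   F   F   F   F   T   F   F   F   F   F   F   F
  3   T   F   F   F   F   T   T   F   T   F   F   T   F   T   T   F   F   F   F
  4   T   F   F   F   F   T   T   F   T   T   F   T   F   T   T   T   F   T   F
  5   T   T   F   F   F   T   T   T   T   T   T   T   T   T   T   T   T   T   T
  6   T   T   F   F   F   T   T   T   T   T   T   T   T   T   T   T   T   T   T

16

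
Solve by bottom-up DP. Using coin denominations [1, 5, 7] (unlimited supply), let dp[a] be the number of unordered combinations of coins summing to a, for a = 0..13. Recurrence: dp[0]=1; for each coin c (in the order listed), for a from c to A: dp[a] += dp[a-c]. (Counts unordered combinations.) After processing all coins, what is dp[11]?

4

after  coin     0     1     2     3     4     5     6     7     8     9    10    11    12    13
          1     1     1     1     1     1     1     1     1     1     1     1     1     1     1
          5     1     1     1     1     1     2     2     2     2     2     3     3     3     3
          7     1     1     1     1     1     2     2     3     3     3     4     4     5     5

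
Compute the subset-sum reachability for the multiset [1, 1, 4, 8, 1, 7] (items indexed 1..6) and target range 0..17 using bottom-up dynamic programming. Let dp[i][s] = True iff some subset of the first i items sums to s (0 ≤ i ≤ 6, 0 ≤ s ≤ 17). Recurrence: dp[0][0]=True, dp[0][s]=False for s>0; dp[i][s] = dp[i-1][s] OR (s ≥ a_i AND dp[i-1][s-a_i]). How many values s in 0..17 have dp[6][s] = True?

18

i\s   0   1   2   3   4   5   6   7   8   9  10  11  12  13  14  15  16  17
  0   T   F   F   F   F   F   F   F   F   F   F   F   F   F   F   F   F   F
  1   T   T   F   F   F   F   F   F   F   F   F   F   F   F   F   F   F   F
  2   T   T   T   F   F   F   F   F   F   F   F   F   F   F   F   F   F   F
  3   T   T   T   F   T   T   T   F   F   F   F   F   F   F   F   F   F   F
  4   T   T   T   F   T   T   T   F   T   T   T   F   T   T   T   F   F   F
  5   T   T   T   T   T   T   T   T   T   T   T   T   T   T   T   T   F   F
  6   T   T   T   T   T   T   T   T   T   T   T   T   T   T   T   T   T   T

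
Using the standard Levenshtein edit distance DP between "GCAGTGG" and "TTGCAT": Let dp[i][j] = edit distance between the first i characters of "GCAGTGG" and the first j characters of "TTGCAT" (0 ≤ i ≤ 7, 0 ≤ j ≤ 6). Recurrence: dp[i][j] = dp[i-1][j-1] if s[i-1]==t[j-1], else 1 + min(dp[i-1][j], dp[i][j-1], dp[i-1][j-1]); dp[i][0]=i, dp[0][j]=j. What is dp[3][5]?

   ''  T  T  G  C  A  T
''  0  1  2  3  4  5  6
 G  1  1  2  2  3  4  5
 C  2  2  2  3  2  3  4
 A  3  3  3  3  3  2  3
 G  4  4  4  3  4  3  3
 T  5  4  4  4  4  4  3
 G  6  5  5  4  5  5  4
 G  7  6  6  5  5  6  5

2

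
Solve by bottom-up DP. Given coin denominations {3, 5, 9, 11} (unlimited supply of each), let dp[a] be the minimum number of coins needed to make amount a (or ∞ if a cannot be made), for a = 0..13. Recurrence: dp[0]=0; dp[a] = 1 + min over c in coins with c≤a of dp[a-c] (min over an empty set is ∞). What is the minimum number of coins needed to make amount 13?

3

 a  0  1  2  3  4  5  6  7  8  9 10 11 12 13
dp  0  -  -  1  -  1  2  -  2  1  2  1  2  3
(- denotes ∞ / unreachable)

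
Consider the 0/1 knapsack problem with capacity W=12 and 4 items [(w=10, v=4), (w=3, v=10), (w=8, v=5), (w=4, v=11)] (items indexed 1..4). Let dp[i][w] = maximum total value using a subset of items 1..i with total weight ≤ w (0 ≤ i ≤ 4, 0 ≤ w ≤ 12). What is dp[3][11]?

15

i\w   0   1   2   3   4   5   6   7   8   9  10  11  12
  0   0   0   0   0   0   0   0   0   0   0   0   0   0
  1   0   0   0   0   0   0   0   0   0   0   4   4   4
  2   0   0   0  10  10  10  10  10  10  10  10  10  10
  3   0   0   0  10  10  10  10  10  10  10  10  15  15
  4   0   0   0  10  11  11  11  21  21  21  21  21  21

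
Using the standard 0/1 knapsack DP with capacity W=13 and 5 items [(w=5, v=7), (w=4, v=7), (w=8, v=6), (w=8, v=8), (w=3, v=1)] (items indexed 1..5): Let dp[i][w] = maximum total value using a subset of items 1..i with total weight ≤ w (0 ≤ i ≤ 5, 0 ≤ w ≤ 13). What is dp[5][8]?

i\w   0   1   2   3   4   5   6   7   8   9  10  11  12  13
  0   0   0   0   0   0   0   0   0   0   0   0   0   0   0
  1   0   0   0   0   0   7   7   7   7   7   7   7   7   7
  2   0   0   0   0   7   7   7   7   7  14  14  14  14  14
  3   0   0   0   0   7   7   7   7   7  14  14  14  14  14
  4   0   0   0   0   7   7   7   7   8  14  14  14  15  15
  5   0   0   0   1   7   7   7   8   8  14  14  14  15  15

8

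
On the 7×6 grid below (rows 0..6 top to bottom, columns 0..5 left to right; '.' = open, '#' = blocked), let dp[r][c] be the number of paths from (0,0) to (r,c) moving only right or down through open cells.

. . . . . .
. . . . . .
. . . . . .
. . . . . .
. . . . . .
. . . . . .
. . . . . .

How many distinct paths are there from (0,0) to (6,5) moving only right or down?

462

r\c   0   1   2   3   4   5
  0   1   1   1   1   1   1
  1   1   2   3   4   5   6
  2   1   3   6  10  15  21
  3   1   4  10  20  35  56
  4   1   5  15  35  70 126
  5   1   6  21  56 126 252
  6   1   7  28  84 210 462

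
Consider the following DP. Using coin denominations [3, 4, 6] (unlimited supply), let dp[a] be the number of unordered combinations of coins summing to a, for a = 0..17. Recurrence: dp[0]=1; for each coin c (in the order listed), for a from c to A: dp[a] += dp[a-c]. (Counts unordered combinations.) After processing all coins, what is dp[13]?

after  coin     0     1     2     3     4     5     6     7     8     9    10    11    12    13    14    15    16    17
          3     1     0     0     1     0     0     1     0     0     1     0     0     1     0     0     1     0     0
          4     1     0     0     1     1     0     1     1     1     1     1     1     2     1     1     2     2     1
          6     1     0     0     1     1     0     2     1     1     2     2     1     4     2     2     4     4     2

2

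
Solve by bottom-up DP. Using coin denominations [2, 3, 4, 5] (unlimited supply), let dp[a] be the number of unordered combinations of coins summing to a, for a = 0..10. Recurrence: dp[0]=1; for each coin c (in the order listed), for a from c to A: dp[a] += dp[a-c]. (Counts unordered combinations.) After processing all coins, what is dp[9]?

after  coin     0     1     2     3     4     5     6     7     8     9    10
          2     1     0     1     0     1     0     1     0     1     0     1
          3     1     0     1     1     1     1     2     1     2     2     2
          4     1     0     1     1     2     1     3     2     4     3     5
          5     1     0     1     1     2     2     3     3     5     5     7

5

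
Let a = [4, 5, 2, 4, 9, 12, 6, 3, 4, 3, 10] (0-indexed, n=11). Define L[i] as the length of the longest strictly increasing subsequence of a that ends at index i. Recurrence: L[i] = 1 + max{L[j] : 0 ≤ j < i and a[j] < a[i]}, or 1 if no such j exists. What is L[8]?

   i    0    1    2    3    4    5    6    7    8    9   10
a[i]    4    5    2    4    9   12    6    3    4    3   10
L[i]    1    2    1    2    3    4    3    2    3    2    4

3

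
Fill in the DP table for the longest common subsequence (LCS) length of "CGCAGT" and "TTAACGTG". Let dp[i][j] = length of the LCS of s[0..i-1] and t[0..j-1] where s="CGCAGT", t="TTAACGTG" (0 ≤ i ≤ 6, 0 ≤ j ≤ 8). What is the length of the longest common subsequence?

3

   ''  T  T  A  A  C  G  T  G
''  0  0  0  0  0  0  0  0  0
 C  0  0  0  0  0  1  1  1  1
 G  0  0  0  0  0  1  2  2  2
 C  0  0  0  0  0  1  2  2  2
 A  0  0  0  1  1  1  2  2  2
 G  0  0  0  1  1  1  2  2  3
 T  0  1  1  1  1  1  2  3  3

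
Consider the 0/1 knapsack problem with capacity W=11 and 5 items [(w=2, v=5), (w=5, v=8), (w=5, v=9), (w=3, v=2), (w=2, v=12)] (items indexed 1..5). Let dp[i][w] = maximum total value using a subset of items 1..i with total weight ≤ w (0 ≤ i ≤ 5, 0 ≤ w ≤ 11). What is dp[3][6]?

9

i\w   0   1   2   3   4   5   6   7   8   9  10  11
  0   0   0   0   0   0   0   0   0   0   0   0   0
  1   0   0   5   5   5   5   5   5   5   5   5   5
  2   0   0   5   5   5   8   8  13  13  13  13  13
  3   0   0   5   5   5   9   9  14  14  14  17  17
  4   0   0   5   5   5   9   9  14  14  14  17  17
  5   0   0  12  12  17  17  17  21  21  26  26  26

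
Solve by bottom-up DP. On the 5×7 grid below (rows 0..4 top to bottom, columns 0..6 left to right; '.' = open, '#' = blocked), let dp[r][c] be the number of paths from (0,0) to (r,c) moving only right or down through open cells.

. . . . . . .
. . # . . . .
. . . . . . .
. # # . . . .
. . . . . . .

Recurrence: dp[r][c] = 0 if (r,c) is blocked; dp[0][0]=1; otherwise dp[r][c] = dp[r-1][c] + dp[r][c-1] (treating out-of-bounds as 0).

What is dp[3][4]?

r\c   0   1   2   3   4   5   6
  0   1   1   1   1   1   1   1
  1   1   2   0   1   2   3   4
  2   1   3   3   4   6   9  13
  3   1   0   0   4  10  19  32
  4   1   1   1   5  15  34  66

10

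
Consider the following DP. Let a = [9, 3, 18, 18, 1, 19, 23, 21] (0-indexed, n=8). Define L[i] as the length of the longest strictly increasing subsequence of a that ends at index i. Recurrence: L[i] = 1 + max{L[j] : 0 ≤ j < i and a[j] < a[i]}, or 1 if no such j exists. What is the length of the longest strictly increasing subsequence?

4

   i    0    1    2    3    4    5    6    7
a[i]    9    3   18   18    1   19   23   21
L[i]    1    1    2    2    1    3    4    4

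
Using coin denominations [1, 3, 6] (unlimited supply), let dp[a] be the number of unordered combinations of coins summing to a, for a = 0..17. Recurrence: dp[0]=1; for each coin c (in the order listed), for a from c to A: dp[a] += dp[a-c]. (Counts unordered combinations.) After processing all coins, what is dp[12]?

9

after  coin     0     1     2     3     4     5     6     7     8     9    10    11    12    13    14    15    16    17
          1     1     1     1     1     1     1     1     1     1     1     1     1     1     1     1     1     1     1
          3     1     1     1     2     2     2     3     3     3     4     4     4     5     5     5     6     6     6
          6     1     1     1     2     2     2     4     4     4     6     6     6     9     9     9    12    12    12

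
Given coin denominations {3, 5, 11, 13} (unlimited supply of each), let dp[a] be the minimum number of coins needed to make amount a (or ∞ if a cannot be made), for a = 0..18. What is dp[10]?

2

 a  0  1  2  3  4  5  6  7  8  9 10 11 12 13 14 15 16 17 18
dp  0  -  -  1  -  1  2  -  2  3  2  1  4  1  2  3  2  3  2
(- denotes ∞ / unreachable)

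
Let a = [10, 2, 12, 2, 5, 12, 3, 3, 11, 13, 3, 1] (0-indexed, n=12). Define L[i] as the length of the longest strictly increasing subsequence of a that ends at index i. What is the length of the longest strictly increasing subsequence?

4

   i    0    1    2    3    4    5    6    7    8    9   10   11
a[i]   10    2   12    2    5   12    3    3   11   13    3    1
L[i]    1    1    2    1    2    3    2    2    3    4    2    1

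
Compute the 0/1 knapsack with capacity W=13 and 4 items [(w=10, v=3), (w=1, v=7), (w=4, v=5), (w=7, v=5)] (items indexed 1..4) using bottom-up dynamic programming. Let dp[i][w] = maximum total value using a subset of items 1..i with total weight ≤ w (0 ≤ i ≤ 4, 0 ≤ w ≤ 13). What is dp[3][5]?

12

i\w   0   1   2   3   4   5   6   7   8   9  10  11  12  13
  0   0   0   0   0   0   0   0   0   0   0   0   0   0   0
  1   0   0   0   0   0   0   0   0   0   0   3   3   3   3
  2   0   7   7   7   7   7   7   7   7   7   7  10  10  10
  3   0   7   7   7   7  12  12  12  12  12  12  12  12  12
  4   0   7   7   7   7  12  12  12  12  12  12  12  17  17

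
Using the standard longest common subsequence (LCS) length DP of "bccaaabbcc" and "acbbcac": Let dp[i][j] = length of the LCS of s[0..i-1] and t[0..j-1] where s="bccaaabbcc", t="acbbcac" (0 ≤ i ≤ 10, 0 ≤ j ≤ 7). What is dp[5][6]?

   ''  a  c  b  b  c  a  c
''  0  0  0  0  0  0  0  0
 b  0  0  0  1  1  1  1  1
 c  0  0  1  1  1  2  2  2
 c  0  0  1  1  1  2  2  3
 a  0  1  1  1  1  2  3  3
 a  0  1  1  1  1  2  3  3
 a  0  1  1  1  1  2  3  3
 b  0  1  1  2  2  2  3  3
 b  0  1  1  2  3  3  3  3
 c  0  1  2  2  3  4  4  4
 c  0  1  2  2  3  4  4  5

3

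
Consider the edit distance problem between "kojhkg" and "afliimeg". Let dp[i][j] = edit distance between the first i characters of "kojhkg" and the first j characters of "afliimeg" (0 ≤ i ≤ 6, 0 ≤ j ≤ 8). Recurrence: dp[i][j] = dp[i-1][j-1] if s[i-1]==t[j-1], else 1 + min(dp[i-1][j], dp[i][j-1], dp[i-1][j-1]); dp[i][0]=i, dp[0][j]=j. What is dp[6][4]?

6

   ''  a  f  l  i  i  m  e  g
''  0  1  2  3  4  5  6  7  8
 k  1  1  2  3  4  5  6  7  8
 o  2  2  2  3  4  5  6  7  8
 j  3  3  3  3  4  5  6  7  8
 h  4  4  4  4  4  5  6  7  8
 k  5  5  5  5  5  5  6  7  8
 g  6  6  6  6  6  6  6  7  7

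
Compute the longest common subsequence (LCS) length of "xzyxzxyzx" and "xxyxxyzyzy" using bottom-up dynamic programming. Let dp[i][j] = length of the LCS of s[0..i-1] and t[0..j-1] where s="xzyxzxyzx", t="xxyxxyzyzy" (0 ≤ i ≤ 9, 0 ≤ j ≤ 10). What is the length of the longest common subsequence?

6

   ''  x  x  y  x  x  y  z  y  z  y
''  0  0  0  0  0  0  0  0  0  0  0
 x  0  1  1  1  1  1  1  1  1  1  1
 z  0  1  1  1  1  1  1  2  2  2  2
 y  0  1  1  2  2  2  2  2  3  3  3
 x  0  1  2  2  3  3  3  3  3  3  3
 z  0  1  2  2  3  3  3  4  4  4  4
 x  0  1  2  2  3  4  4  4  4  4  4
 y  0  1  2  3  3  4  5  5  5  5  5
 z  0  1  2  3  3  4  5  6  6  6  6
 x  0  1  2  3  4  4  5  6  6  6  6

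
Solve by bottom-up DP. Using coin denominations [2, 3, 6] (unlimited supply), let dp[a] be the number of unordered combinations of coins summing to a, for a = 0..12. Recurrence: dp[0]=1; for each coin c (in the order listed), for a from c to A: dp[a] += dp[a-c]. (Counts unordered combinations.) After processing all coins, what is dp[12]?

6

after  coin     0     1     2     3     4     5     6     7     8     9    10    11    12
          2     1     0     1     0     1     0     1     0     1     0     1     0     1
          3     1     0     1     1     1     1     2     1     2     2     2     2     3
          6     1     0     1     1     1     1     3     1     3     3     3     3     6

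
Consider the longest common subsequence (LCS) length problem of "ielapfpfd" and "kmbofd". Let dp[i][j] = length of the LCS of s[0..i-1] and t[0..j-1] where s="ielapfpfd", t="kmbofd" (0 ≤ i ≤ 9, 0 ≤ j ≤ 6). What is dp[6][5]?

   ''  k  m  b  o  f  d
''  0  0  0  0  0  0  0
 i  0  0  0  0  0  0  0
 e  0  0  0  0  0  0  0
 l  0  0  0  0  0  0  0
 a  0  0  0  0  0  0  0
 p  0  0  0  0  0  0  0
 f  0  0  0  0  0  1  1
 p  0  0  0  0  0  1  1
 f  0  0  0  0  0  1  1
 d  0  0  0  0  0  1  2

1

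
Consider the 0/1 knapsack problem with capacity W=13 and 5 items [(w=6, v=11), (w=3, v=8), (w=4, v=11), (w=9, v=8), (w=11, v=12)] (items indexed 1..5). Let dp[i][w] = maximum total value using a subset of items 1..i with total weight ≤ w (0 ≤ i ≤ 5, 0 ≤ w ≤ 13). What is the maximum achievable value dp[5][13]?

i\w   0   1   2   3   4   5   6   7   8   9  10  11  12  13
  0   0   0   0   0   0   0   0   0   0   0   0   0   0   0
  1   0   0   0   0   0   0  11  11  11  11  11  11  11  11
  2   0   0   0   8   8   8  11  11  11  19  19  19  19  19
  3   0   0   0   8  11  11  11  19  19  19  22  22  22  30
  4   0   0   0   8  11  11  11  19  19  19  22  22  22  30
  5   0   0   0   8  11  11  11  19  19  19  22  22  22  30

30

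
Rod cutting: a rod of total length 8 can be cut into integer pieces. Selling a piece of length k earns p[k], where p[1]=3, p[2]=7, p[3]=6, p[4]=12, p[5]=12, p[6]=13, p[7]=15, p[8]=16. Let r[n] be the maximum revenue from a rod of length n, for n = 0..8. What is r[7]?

24

   n    0    1    2    3    4    5    6    7    8
r[n]    0    3    7   10   14   17   21   24   28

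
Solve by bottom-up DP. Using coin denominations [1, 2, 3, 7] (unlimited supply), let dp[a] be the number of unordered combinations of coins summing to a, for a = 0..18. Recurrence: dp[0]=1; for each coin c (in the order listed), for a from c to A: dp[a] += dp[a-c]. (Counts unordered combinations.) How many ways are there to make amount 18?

after  coin     0     1     2     3     4     5     6     7     8     9    10    11    12    13    14    15    16    17    18
          1     1     1     1     1     1     1     1     1     1     1     1     1     1     1     1     1     1     1     1
          2     1     1     2     2     3     3     4     4     5     5     6     6     7     7     8     8     9     9    10
          3     1     1     2     3     4     5     7     8    10    12    14    16    19    21    24    27    30    33    37
          7     1     1     2     3     4     5     7     9    11    14    17    20    24    28    33    38    44    50    57

57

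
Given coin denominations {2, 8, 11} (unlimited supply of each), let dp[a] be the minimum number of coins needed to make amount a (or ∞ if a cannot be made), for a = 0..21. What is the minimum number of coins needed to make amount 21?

3

 a  0  1  2  3  4  5  6  7  8  9 10 11 12 13 14 15 16 17 18 19 20 21
dp  0  -  1  -  2  -  3  -  1  -  2  1  3  2  4  3  2  4  3  2  4  3
(- denotes ∞ / unreachable)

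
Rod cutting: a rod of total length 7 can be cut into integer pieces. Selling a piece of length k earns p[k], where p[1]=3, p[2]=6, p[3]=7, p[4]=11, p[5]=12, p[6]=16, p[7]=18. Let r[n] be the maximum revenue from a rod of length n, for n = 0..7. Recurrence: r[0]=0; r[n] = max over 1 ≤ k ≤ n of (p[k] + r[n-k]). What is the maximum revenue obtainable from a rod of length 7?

   n    0    1    2    3    4    5    6    7
r[n]    0    3    6    9   12   15   18   21

21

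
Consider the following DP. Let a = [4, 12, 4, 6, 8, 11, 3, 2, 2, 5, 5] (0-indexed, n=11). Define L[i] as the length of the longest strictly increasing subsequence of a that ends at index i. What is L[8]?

   i    0    1    2    3    4    5    6    7    8    9   10
a[i]    4   12    4    6    8   11    3    2    2    5    5
L[i]    1    2    1    2    3    4    1    1    1    2    2

1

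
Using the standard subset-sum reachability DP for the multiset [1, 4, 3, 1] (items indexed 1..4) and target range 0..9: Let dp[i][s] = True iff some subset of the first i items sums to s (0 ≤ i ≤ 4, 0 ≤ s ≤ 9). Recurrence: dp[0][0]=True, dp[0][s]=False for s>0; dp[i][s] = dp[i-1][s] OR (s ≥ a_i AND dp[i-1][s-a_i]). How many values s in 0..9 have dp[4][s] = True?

10

i\s   0   1   2   3   4   5   6   7   8   9
  0   T   F   F   F   F   F   F   F   F   F
  1   T   T   F   F   F   F   F   F   F   F
  2   T   T   F   F   T   T   F   F   F   F
  3   T   T   F   T   T   T   F   T   T   F
  4   T   T   T   T   T   T   T   T   T   T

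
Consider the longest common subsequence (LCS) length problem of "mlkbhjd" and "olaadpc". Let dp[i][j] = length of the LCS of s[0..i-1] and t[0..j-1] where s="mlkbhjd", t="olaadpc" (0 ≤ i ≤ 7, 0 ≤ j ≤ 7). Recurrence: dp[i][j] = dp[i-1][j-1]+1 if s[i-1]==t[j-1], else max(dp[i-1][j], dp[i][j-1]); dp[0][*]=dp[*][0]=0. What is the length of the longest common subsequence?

2

   ''  o  l  a  a  d  p  c
''  0  0  0  0  0  0  0  0
 m  0  0  0  0  0  0  0  0
 l  0  0  1  1  1  1  1  1
 k  0  0  1  1  1  1  1  1
 b  0  0  1  1  1  1  1  1
 h  0  0  1  1  1  1  1  1
 j  0  0  1  1  1  1  1  1
 d  0  0  1  1  1  2  2  2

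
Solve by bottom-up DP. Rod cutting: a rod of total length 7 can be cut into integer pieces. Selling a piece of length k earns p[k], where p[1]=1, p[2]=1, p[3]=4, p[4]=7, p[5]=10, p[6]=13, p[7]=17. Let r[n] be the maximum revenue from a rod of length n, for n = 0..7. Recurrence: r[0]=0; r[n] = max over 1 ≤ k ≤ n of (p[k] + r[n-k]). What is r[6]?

13

   n    0    1    2    3    4    5    6    7
r[n]    0    1    2    4    7   10   13   17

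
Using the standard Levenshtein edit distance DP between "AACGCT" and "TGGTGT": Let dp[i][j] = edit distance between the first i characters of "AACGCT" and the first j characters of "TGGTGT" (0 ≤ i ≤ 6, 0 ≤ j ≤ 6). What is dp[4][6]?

5

   ''  T  G  G  T  G  T
''  0  1  2  3  4  5  6
 A  1  1  2  3  4  5  6
 A  2  2  2  3  4  5  6
 C  3  3  3  3  4  5  6
 G  4  4  3  3  4  4  5
 C  5  5  4  4  4  5  5
 T  6  5  5  5  4  5  5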